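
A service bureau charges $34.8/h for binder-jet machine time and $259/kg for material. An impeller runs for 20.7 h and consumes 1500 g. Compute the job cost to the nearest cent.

$1108.86

Time charge: 34.8 × 20.7 → $720.36.
Material cost = 259 × 1500/1000 = $388.50.
Total = 720.36 + 388.50 = $1108.86.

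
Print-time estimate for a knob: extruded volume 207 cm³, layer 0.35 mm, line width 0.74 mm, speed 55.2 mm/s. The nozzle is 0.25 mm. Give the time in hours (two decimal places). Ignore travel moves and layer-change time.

4.02 hours

Extrusion cross-section: 0.35 × 0.74 → 0.259 mm².
Toolpath length = 207 cm³ / 0.259 mm² = 207000 / 0.259 = 799227.8 mm.
Print-move time: 799227.8 / 55.2 → 14478.8 s.
That's 14478.8 s → 4.02 hours.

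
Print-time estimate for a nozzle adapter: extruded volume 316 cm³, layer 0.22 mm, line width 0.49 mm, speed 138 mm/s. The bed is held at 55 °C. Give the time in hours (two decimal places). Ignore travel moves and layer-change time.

5.90 hours

Bead cross-section: 0.22 × 0.49 → 0.1078 mm².
Path length: 316000 mm³ / 0.1078 mm² → 2931354.4 mm.
Extrusion time = 2931354.4 / 138, so 21241.7 s.
That's 21241.7 s → 5.90 hours.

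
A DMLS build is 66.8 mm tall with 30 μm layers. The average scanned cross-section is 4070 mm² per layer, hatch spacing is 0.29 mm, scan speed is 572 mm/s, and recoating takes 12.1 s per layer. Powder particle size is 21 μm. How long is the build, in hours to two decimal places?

Number of layers: 66.8 / 0.03 → 2227 (rounded up).
Hatch length per layer: 4070 / 0.29 → 14034.5 mm.
Scan time per layer = 14034.5 / 572 = 24.5358 s.
Time per layer: 24.5358 + 12.1 → 36.6358 s.
2227 layers × 36.6358 s/layer = 81587.9266 s, i.e. 22.66 hours.

22.66 hours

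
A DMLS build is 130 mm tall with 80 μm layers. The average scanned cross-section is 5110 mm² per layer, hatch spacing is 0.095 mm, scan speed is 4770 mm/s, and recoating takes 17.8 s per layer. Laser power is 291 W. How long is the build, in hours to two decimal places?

13.12 hours

Layers = ⌈130/0.08⌉ = 1625.
Per-layer scan distance = 5110 / 0.095, so 53789.5 mm.
Laser time per layer = 53789.5 / 4770, so 11.2766 s.
Per-layer time = 11.2766 + 17.8 = 29.0766 s.
Build time = 1625 × 29.0766 = 47249.475 s = 13.12 hours.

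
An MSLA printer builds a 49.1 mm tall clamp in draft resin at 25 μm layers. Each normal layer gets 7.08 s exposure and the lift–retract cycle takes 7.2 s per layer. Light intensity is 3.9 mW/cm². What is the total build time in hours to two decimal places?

7.79 hours

Layers = ⌈49.1/0.025⌉ = 1964.
Per-layer time = 7.08 + 7.2, so 14.28 s.
Total = 1964 × 14.28 = 28045.92 s = 7.79 hours.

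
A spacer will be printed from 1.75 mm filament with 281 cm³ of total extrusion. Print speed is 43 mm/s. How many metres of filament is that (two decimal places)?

A = π r² = π × 0.875² = 2.4053 mm².
Length = 281 cm³ / 2.4053 mm² = 281000 / 2.4053 = 116825.34 mm = 116.83 m.

116.83 m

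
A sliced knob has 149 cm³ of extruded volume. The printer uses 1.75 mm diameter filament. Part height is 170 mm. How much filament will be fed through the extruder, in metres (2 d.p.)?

Cross-section of 1.75 mm filament: π·(1.75/2)² = 2.4053 mm².
Length = 149 cm³ / 2.4053 mm² = 149000 / 2.4053 = 61946.53 mm = 61.95 m.

61.95 m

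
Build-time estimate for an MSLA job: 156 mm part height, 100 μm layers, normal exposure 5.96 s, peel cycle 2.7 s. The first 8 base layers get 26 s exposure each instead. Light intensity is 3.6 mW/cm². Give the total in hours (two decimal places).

Number of layers: 156 / 0.1 → 1560 (rounded up).
Bottom layers = 8 × (26 + 2.7) = 229.6 s.
Remaining layers = 1552 × (5.96 + 2.7) = 13440.32 s.
Sum: 229.6 + 13440.32 = 13669.92 s → 3.80 hours.

3.80 hours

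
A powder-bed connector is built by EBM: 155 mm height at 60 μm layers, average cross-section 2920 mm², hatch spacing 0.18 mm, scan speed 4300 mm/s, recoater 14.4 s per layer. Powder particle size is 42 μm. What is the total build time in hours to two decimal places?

13.04 hours

Number of layers: 155 / 0.06 → 2584 (rounded up).
Hatch length per layer: 2920 / 0.18 → 16222.2 mm.
Beam time per layer = 16222.2 / 4300 = 3.7726 s.
Per-layer time = 3.7726 + 14.4, so 18.1726 s.
Total: 2584 × 18.1726 s = 46957.9984 s → 13.04 hours.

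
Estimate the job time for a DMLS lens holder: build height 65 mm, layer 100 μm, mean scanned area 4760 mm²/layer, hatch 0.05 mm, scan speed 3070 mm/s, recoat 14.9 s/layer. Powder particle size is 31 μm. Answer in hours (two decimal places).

8.29 hours

Layers = ⌈65/0.1⌉ = 650.
Per-layer scan distance = 4760 / 0.05 = 95200 mm.
Scan time per layer = 95200 / 3070, so 31.0098 s.
Per-layer time = 31.0098 + 14.9, so 45.9098 s.
Total: 650 × 45.9098 s = 29841.37 s → 8.29 hours.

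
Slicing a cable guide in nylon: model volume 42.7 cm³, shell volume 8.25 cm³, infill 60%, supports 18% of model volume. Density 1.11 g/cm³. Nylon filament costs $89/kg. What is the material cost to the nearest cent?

Interior volume: 42.7 − 8.25 → 34.45 cm³.
Deposited infill = 0.60 × 34.45, so 20.67 cm³.
Support: 0.18 × 42.7 → 7.686 cm³.
Total extruded = 8.25 + 20.67 + 7.686 = 36.606 cm³.
Mass: 36.606 × 1.11 → 40.63266 g.
Cost = 40.63266 g / 1000 × $89/kg = $3.62.

$3.62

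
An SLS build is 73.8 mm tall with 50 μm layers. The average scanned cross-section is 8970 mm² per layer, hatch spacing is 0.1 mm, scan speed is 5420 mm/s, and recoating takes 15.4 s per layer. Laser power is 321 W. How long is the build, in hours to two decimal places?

Number of layers: 73.8 / 0.05 → 1476 (rounded up).
Per-layer scan distance = 8970 / 0.1 = 89700 mm.
Scan time per layer: 89700 / 5420 → 16.5498 s.
Per-layer time = 16.5498 + 15.4 = 31.9498 s.
Build time = 1476 × 31.9498 = 47157.9048 s = 13.10 hours.

13.10 hours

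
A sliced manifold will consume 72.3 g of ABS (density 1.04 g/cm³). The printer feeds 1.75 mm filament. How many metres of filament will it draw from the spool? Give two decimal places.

Extruded volume: 72.3/1.04 = 69.5192 cm³ (69519.2 mm³).
A = π r² = π × 0.875² = 2.4053 mm².
L = V/A = 69519.2/2.4053 = 28902.51 mm → 28.90 m.

28.90 m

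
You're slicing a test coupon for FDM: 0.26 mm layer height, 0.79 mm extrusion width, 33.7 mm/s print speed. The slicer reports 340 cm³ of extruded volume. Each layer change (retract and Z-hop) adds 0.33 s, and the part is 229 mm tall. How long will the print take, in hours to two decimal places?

Line area = 0.26 × 0.79 = 0.2054 mm².
Toolpath length = 340 cm³ / 0.2054 mm² = 340000 / 0.2054 = 1655306.7 mm.
Extrusion time = 1655306.7 / 33.7, so 49118.9 s.
Layers = ⌈229/0.26⌉ = 881.
Layer-change overhead = 881 × 0.33 = 290.73 s.
Altogether 49118.9 + 290.73 = 49409.63 s, i.e. 13.72 hours.

13.72 hours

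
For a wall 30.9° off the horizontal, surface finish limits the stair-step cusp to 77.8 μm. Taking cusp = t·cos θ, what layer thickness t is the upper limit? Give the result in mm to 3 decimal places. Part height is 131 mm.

0.091 mm

t = h_c / cos θ = 0.0778 / 0.8581 = 0.091 mm.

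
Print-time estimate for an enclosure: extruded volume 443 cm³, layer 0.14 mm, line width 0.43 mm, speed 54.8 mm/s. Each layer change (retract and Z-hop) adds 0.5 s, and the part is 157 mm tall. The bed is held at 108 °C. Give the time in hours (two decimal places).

Line area = 0.14 × 0.43 = 0.0602 mm².
Toolpath length = 443 cm³ / 0.0602 mm² = 443000 / 0.0602 = 7358804 mm.
Time extruding: 7358804 / 54.8 → 134284.7 s.
Layer count = ceil(157 / 0.14) = 1122.
Z-hop total = 1122 × 0.5, so 561 s.
Altogether 134284.7 + 561 = 134845.7 s, i.e. 37.46 hours.

37.46 hours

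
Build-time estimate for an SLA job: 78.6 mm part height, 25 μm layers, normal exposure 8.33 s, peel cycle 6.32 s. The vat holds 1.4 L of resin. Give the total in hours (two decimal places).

12.79 hours

Layer count = ceil(78.6 / 0.025) = 3144.
Each layer takes = 8.33 + 6.32 = 14.65 s.
Build time: 3144 × 14.65 s = 46059.6 s, i.e. 12.79 hours.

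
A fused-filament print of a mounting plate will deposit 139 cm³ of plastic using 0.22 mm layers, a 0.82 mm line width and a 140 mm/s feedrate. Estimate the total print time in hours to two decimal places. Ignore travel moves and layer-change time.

Bead cross-section = 0.22 × 0.82, so 0.1804 mm².
Path length: 139000 mm³ / 0.1804 mm² → 770510 mm.
Print-move time = 770510 / 140, so 5503.6 s.
5503.6 s = 1.53 hours.

1.53 hours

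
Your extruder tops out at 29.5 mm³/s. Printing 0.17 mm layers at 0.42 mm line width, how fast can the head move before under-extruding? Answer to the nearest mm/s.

A = 0.17 × 0.42, so 0.0714 mm².
v_max = Q/A = 29.5/0.0714 = 413.17 mm/s → 413 mm/s.

413 mm/s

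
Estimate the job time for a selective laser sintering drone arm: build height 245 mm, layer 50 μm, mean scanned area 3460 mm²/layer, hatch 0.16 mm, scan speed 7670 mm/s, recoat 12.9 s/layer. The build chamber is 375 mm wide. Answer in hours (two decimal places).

21.40 hours

Layer count = ceil(245 / 0.05) = 4900.
Scan path per layer = 3460 / 0.16, so 21625 mm.
Laser time per layer = 21625 / 7670 = 2.8194 s.
Layer cycle: 2.8194 + 12.9 → 15.7194 s.
Total: 4900 × 15.7194 s = 77025.06 s → 21.40 hours.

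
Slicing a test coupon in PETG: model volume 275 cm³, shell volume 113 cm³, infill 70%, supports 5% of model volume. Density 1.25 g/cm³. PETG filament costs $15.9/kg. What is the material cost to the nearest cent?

Interior volume = 275 − 113, so 162 cm³.
Infill volume = 0.70 × 162 = 113.4 cm³.
Support = 0.05 × 275, so 13.75 cm³.
Total printed volume = 113 + 113.4 + 13.75, so 240.15 cm³.
Mass: 240.15 × 1.25 → 300.1875 g.
At $15.9/kg: 300.1875/1000 × 15.9 = $4.77.

$4.77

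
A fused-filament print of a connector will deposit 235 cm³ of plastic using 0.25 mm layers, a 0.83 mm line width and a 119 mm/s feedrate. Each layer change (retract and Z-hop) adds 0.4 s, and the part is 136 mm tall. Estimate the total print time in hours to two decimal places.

2.70 hours

Line area = 0.25 × 0.83 = 0.2075 mm².
Path length: 235000 mm³ / 0.2075 mm² → 1132530.1 mm.
Time extruding = 1132530.1 / 119, so 9517.1 s.
Layer count = ceil(136 / 0.25) = 544.
Layer-change overhead = 544 × 0.4, so 217.6 s.
Total = 9517.1 + 217.6 = 9734.7 s = 2.70 hours.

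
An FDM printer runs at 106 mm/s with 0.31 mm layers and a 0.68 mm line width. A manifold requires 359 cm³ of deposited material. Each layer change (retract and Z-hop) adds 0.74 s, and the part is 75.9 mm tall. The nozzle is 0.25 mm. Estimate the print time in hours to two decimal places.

4.51 hours

Line area = 0.31 × 0.68, so 0.2108 mm².
Path length: 359000 mm³ / 0.2108 mm² → 1703036.1 mm.
Extrusion time = 1703036.1 / 106, so 16066.4 s.
Layer count = ceil(75.9 / 0.31) = 245.
Z-hop total: 245 × 0.74 → 181.3 s.
Total = 16066.4 + 181.3 = 16247.7 s = 4.51 hours.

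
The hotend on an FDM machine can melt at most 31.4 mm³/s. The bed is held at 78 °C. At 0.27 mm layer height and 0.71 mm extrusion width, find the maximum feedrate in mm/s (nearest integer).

A = 0.27 × 0.71, so 0.1917 mm².
Max speed = 31.4 / 0.1917 = 163.80 ≈ 164 mm/s.

164 mm/s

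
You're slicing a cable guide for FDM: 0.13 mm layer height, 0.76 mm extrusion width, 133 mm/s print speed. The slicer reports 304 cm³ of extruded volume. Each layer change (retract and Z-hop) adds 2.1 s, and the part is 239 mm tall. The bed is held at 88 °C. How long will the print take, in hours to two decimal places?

7.50 hours

Line area = 0.13 × 0.76 = 0.0988 mm².
Toolpath length = 304 cm³ / 0.0988 mm² = 304000 / 0.0988 = 3076923.1 mm.
Print-move time = 3076923.1 / 133 = 23134.8 s.
Number of layers: 239 / 0.13 → 1839 (rounded up).
Z-hop total: 1839 × 2.1 → 3861.9 s.
Total = 23134.8 + 3861.9 = 26996.7 s = 7.50 hours.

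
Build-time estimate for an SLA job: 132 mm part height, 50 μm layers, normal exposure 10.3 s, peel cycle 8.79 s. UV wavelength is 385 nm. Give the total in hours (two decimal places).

14.00 hours

Layers = ⌈132/0.05⌉ = 2640.
Cycle time = 10.3 + 8.79, so 19.09 s.
Total = 2640 × 19.09 = 50397.6 s = 14.00 hours.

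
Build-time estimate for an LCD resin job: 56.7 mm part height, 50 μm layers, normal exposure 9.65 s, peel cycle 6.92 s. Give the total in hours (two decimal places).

5.22 hours

Number of layers: 56.7 / 0.05 → 1134 (rounded up).
Each layer takes = 9.65 + 6.92 = 16.57 s.
Total = 1134 × 16.57 = 18790.38 s = 5.22 hours.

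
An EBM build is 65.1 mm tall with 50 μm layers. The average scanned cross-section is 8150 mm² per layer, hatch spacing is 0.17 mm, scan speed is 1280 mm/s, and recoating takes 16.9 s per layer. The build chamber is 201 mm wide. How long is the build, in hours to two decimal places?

Number of layers: 65.1 / 0.05 → 1302 (rounded up).
Per-layer scan distance: 8150 / 0.17 → 47941.2 mm.
Beam time per layer: 47941.2 / 1280 → 37.4541 s.
Per-layer time: 37.4541 + 16.9 → 54.3541 s.
Total: 1302 × 54.3541 s = 70769.0382 s → 19.66 hours.

19.66 hours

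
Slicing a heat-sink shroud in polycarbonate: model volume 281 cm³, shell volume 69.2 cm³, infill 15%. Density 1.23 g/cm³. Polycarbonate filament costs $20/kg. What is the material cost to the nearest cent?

Volume inside the shell = 281 − 69.2, so 211.8 cm³.
Deposited infill = 0.15 × 211.8, so 31.77 cm³.
Total printed volume = 69.2 + 31.77, so 100.97 cm³.
Mass = 100.97 × 1.23, so 124.1931 g.
Cost = 124.1931 g / 1000 × $20/kg = $2.48.

$2.48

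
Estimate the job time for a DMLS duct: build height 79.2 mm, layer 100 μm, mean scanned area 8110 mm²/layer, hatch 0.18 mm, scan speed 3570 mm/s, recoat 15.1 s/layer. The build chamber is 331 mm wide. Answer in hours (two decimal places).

6.10 hours

Layer count = ceil(79.2 / 0.1) = 792.
Per-layer scan distance: 8110 / 0.18 → 45055.6 mm.
Per-layer scan time = 45055.6 / 3570, so 12.6206 s.
Per-layer time = 12.6206 + 15.1, so 27.7206 s.
Total: 792 × 27.7206 s = 21954.7152 s → 6.10 hours.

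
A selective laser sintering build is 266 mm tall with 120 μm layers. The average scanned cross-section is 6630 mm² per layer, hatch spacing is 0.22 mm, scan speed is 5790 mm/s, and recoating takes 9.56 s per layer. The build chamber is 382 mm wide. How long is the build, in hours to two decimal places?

Layers = ⌈266/0.12⌉ = 2217.
Scan path per layer: 6630 / 0.22 → 30136.4 mm.
Scan time per layer = 30136.4 / 5790, so 5.2049 s.
Layer cycle: 5.2049 + 9.56 → 14.7649 s.
Total: 2217 × 14.7649 s = 32733.7833 s → 9.09 hours.

9.09 hours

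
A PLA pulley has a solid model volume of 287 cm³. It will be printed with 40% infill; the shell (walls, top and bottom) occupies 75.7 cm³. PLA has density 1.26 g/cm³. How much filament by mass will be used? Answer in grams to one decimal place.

Interior volume = 287 − 75.7, so 211.3 cm³.
Infill volume = 0.40 × 211.3 = 84.52 cm³.
Deposited volume = 75.7 + 84.52, so 160.22 cm³.
Mass = 160.22 × 1.26, so 201.8772 g.

201.9 g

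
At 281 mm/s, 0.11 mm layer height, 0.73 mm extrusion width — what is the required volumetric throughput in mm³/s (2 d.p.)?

22.56

Bead cross-section: 0.11 × 0.73 → 0.0803 mm².
Volumetric flow = 281 × 0.0803 = 22.56 mm³/s.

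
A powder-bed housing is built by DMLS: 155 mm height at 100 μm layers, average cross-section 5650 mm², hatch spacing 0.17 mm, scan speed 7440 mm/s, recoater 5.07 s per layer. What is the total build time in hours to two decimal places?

Layer count = ceil(155 / 0.1) = 1550.
Scan path per layer: 5650 / 0.17 → 33235.3 mm.
Per-layer scan time = 33235.3 / 7440 = 4.4671 s.
Per-layer time = 4.4671 + 5.07 = 9.5371 s.
Build time = 1550 × 9.5371 = 14782.505 s = 4.11 hours.

4.11 hours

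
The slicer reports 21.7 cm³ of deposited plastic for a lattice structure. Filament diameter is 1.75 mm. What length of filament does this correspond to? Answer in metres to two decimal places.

Cross-section of 1.75 mm filament: π·(1.75/2)² = 2.4053 mm².
Length = 21.7 cm³ / 2.4053 mm² = 21700 / 2.4053 = 9021.74 mm = 9.02 m.

9.02 m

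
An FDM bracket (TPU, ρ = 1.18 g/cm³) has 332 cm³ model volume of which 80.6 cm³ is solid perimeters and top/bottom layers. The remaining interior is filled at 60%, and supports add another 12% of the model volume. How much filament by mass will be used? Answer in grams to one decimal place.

Infill region = 332 − 80.6, so 251.4 cm³.
Deposited infill = 0.60 × 251.4 = 150.84 cm³.
Support = 0.12 × 332, so 39.84 cm³.
Total printed volume = 80.6 + 150.84 + 39.84, so 271.28 cm³.
Mass = 271.28 × 1.18 = 320.1104 g.

320.1 g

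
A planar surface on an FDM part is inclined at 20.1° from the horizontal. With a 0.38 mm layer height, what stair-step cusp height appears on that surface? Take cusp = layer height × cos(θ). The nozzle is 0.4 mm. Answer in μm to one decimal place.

cos(20.1°) = 0.9391, so cusp = 0.38 × 0.9391 = 0.356858 mm → 356.9 μm.

356.9 μm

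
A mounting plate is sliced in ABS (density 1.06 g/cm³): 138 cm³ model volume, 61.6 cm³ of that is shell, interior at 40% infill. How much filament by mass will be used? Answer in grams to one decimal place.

97.7 g

Interior volume = 138 − 61.6 = 76.4 cm³.
Infill deposited: 0.40 × 76.4 → 30.56 cm³.
Deposited volume = 61.6 + 30.56 = 92.16 cm³.
Mass = 92.16 × 1.06, so 97.6896 g.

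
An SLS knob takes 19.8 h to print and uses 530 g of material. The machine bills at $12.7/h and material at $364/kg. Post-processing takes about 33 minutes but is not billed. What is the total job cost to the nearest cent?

$444.38

Machine-time cost = 12.7 × 19.8, so $251.46.
Material charge = 364 × 530/1000 = $192.92.
Total = 251.46 + 192.92 = $444.38.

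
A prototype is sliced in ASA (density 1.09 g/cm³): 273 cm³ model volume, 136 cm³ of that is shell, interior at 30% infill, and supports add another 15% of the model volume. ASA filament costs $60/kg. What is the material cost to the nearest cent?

Infill region = 273 − 136 = 137 cm³.
Infill deposited = 0.30 × 137, so 41.1 cm³.
Support: 0.15 × 273 → 40.95 cm³.
Total printed volume: 136 + 41.1 + 40.95 → 218.05 cm³.
Mass: 218.05 × 1.09 → 237.6745 g.
Cost = 237.6745 g / 1000 × $60/kg = $14.26.

$14.26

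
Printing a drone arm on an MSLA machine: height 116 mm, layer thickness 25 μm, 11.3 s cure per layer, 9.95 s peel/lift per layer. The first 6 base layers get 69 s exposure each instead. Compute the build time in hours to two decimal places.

27.49 hours

Number of layers: 116 / 0.025 → 4640 (rounded up).
Base layers: 6 × (69 + 9.95) → 473.7 s.
Normal layers = 4634 × (11.3 + 9.95), so 98472.5 s.
Total = 473.7 + 98472.5 = 98946.2 s = 27.49 hours.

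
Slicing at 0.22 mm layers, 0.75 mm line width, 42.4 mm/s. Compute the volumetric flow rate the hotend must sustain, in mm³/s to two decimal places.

7.00

A = 0.22 × 0.75, so 0.165 mm².
Q = v·A = 42.4 × 0.165 = 7.00 mm³/s.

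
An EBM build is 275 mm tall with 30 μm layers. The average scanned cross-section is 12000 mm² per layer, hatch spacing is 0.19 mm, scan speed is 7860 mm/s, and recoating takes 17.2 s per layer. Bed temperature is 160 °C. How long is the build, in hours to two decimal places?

64.26 hours

Layers = ⌈275/0.03⌉ = 9167.
Per-layer scan distance = 12000 / 0.19, so 63157.9 mm.
Per-layer scan time = 63157.9 / 7860 = 8.0354 s.
Time per layer: 8.0354 + 17.2 → 25.2354 s.
Total: 9167 × 25.2354 s = 231332.9118 s → 64.26 hours.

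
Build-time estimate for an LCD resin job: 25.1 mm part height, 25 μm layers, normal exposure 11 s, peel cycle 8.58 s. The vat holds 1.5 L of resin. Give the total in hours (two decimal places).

Layer count = ceil(25.1 / 0.025) = 1004.
Cycle time = 11 + 8.58, so 19.58 s.
Total = 1004 × 19.58 = 19658.32 s = 5.46 hours.

5.46 hours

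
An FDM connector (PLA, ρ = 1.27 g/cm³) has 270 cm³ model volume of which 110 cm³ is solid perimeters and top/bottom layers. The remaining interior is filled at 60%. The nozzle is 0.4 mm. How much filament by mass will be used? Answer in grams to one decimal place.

Interior volume = 270 − 110 = 160 cm³.
Infill deposited: 0.60 × 160 → 96 cm³.
Total printed volume: 110 + 96 → 206 cm³.
Mass = 206 × 1.27 = 261.62 g.

261.6 g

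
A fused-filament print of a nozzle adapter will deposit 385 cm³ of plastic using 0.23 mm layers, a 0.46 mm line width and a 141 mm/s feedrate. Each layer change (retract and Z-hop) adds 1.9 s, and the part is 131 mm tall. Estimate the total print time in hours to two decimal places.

Line area: 0.23 × 0.46 → 0.1058 mm².
Path length: 385000 mm³ / 0.1058 mm² → 3638941.4 mm.
Time extruding = 3638941.4 / 141 = 25808.1 s.
Number of layers: 131 / 0.23 → 570 (rounded up).
Layer-change overhead: 570 × 1.9 → 1083 s.
Total = 25808.1 + 1083 = 26891.1 s = 7.47 hours.

7.47 hours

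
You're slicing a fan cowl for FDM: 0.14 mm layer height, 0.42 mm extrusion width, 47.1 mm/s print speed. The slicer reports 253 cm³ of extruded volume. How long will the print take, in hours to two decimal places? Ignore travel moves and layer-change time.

25.38 hours

Line area: 0.14 × 0.42 → 0.0588 mm².
Total extruded path = 253000/0.0588 = 4302721.1 mm.
Time extruding = 4302721.1 / 47.1 = 91352.9 s.
91352.9 s = 25.38 hours.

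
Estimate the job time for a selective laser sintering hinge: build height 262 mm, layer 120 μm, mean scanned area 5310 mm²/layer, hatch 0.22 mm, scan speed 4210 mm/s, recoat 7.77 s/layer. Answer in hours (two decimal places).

8.19 hours

Number of layers: 262 / 0.12 → 2184 (rounded up).
Hatch length per layer: 5310 / 0.22 → 24136.4 mm.
Per-layer scan time = 24136.4 / 4210, so 5.7331 s.
Layer cycle: 5.7331 + 7.77 → 13.5031 s.
Total: 2184 × 13.5031 s = 29490.7704 s → 8.19 hours.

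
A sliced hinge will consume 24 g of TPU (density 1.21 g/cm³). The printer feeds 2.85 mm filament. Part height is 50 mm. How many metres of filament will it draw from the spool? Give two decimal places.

3.11 m

Extruded volume: 24/1.21 = 19.8347 cm³ (19834.7 mm³).
A = π r² = π × 1.425² = 6.3794 mm².
L = V/A = 19834.7/6.3794 = 3109.18 mm → 3.11 m.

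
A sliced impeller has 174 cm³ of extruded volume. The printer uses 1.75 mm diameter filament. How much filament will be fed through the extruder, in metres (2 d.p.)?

72.34 m

Filament cross-section = π × (1.75/2)² = 2.4053 mm².
Length = 174 cm³ / 2.4053 mm² = 174000 / 2.4053 = 72340.25 mm = 72.34 m.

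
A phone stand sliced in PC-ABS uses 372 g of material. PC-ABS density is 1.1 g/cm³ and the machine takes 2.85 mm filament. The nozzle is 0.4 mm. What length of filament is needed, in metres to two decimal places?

Extruded volume: 372/1.1 = 338.1818 cm³ (338181.8 mm³).
Cross-section of 2.85 mm filament: π·(2.85/2)² = 6.3794 mm².
L = V/A = 338181.8/6.3794 = 53011.54 mm → 53.01 m.

53.01 m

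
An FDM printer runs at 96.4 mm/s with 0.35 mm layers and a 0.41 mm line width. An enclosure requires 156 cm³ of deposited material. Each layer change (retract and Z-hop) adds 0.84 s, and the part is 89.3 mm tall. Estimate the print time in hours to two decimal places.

Bead cross-section = 0.35 × 0.41 = 0.1435 mm².
Total extruded path = 156000/0.1435 = 1087108 mm.
Extrusion time = 1087108 / 96.4, so 11277.1 s.
Layer count = ceil(89.3 / 0.35) = 256.
Layer-change overhead: 256 × 0.84 → 215.04 s.
Total = 11277.1 + 215.04 = 11492.14 s = 3.19 hours.

3.19 hours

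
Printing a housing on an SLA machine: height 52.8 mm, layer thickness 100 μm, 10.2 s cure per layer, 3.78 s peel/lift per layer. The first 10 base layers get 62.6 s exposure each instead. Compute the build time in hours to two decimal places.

2.20 hours

Number of layers: 52.8 / 0.1 → 528 (rounded up).
Burn-in layers: 10 × (62.6 + 3.78) → 663.8 s.
Normal layers = 518 × (10.2 + 3.78), so 7241.64 s.
Total = 663.8 + 7241.64 = 7905.44 s = 2.20 hours.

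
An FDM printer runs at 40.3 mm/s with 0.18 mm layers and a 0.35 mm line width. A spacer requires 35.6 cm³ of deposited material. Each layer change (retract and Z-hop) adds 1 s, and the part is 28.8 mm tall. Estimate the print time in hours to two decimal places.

Line area = 0.18 × 0.35 = 0.063 mm².
Total extruded path = 35600/0.063 = 565079.4 mm.
Time extruding: 565079.4 / 40.3 → 14021.8 s.
Number of layers: 28.8 / 0.18 → 160 (rounded up).
Non-print overhead = 160 × 1 = 160 s.
Altogether 14021.8 + 160 = 14181.8 s, i.e. 3.94 hours.

3.94 hours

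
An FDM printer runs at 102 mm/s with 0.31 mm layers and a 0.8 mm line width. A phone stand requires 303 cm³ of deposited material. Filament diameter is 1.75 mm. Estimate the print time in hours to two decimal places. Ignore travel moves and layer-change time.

3.33 hours

Extrusion cross-section = 0.31 × 0.8, so 0.248 mm².
Path length: 303000 mm³ / 0.248 mm² → 1221774.2 mm.
Extrusion time = 1221774.2 / 102 = 11978.2 s.
Converting: 11978.2 s = 3.33 hours.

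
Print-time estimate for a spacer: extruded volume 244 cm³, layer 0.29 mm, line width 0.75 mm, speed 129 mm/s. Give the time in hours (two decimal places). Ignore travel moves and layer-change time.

Line area = 0.29 × 0.75, so 0.2175 mm².
Toolpath length = 244 cm³ / 0.2175 mm² = 244000 / 0.2175 = 1121839.1 mm.
Print-move time: 1121839.1 / 129 → 8696.4 s.
8696.4 s = 2.42 hours.

2.42 hours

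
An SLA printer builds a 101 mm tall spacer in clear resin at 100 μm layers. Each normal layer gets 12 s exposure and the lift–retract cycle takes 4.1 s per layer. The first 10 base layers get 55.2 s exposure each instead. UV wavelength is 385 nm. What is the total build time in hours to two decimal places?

Layers = ⌈101/0.1⌉ = 1010.
Burn-in layers = 10 × (55.2 + 4.1), so 593 s.
Normal layers: 1000 × (12 + 4.1) → 16100 s.
Sum: 593 + 16100 = 16693 s → 4.64 hours.

4.64 hours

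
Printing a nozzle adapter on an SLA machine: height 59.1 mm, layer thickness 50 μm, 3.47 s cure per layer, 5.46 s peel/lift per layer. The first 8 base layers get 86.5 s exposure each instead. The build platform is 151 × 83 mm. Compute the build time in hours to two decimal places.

Layer count = ceil(59.1 / 0.05) = 1182.
Bottom layers = 8 × (86.5 + 5.46), so 735.68 s.
Regular layers: 1174 × (3.47 + 5.46) → 10483.82 s.
Total = 735.68 + 10483.82 = 11219.5 s = 3.12 hours.

3.12 hours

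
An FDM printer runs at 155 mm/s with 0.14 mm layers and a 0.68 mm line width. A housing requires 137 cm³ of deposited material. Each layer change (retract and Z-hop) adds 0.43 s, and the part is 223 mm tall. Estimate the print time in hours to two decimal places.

Bead cross-section: 0.14 × 0.68 → 0.0952 mm².
Toolpath length = 137 cm³ / 0.0952 mm² = 137000 / 0.0952 = 1439075.6 mm.
Extrusion time: 1439075.6 / 155 → 9284.4 s.
Number of layers: 223 / 0.14 → 1593 (rounded up).
Non-print overhead = 1593 × 0.43 = 684.99 s.
Altogether 9284.4 + 684.99 = 9969.39 s, i.e. 2.77 hours.

2.77 hours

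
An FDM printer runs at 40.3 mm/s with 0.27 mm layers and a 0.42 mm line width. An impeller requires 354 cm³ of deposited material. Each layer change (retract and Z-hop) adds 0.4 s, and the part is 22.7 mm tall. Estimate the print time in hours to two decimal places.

21.53 hours

Line area = 0.27 × 0.42 = 0.1134 mm².
Path length: 354000 mm³ / 0.1134 mm² → 3121693.1 mm.
Extrusion time = 3121693.1 / 40.3 = 77461.4 s.
Layers = ⌈22.7/0.27⌉ = 85.
Layer-change overhead = 85 × 0.4, so 34 s.
Total = 77461.4 + 34 = 77495.4 s = 21.53 hours.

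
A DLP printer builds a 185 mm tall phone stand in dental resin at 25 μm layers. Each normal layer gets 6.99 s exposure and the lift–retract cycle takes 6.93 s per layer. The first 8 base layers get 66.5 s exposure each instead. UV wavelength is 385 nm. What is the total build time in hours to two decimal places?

Number of layers: 185 / 0.025 → 7400 (rounded up).
Burn-in layers = 8 × (66.5 + 6.93) = 587.44 s.
Normal layers: 7392 × (6.99 + 6.93) → 102896.64 s.
Total = 587.44 + 102896.64 = 103484.08 s = 28.75 hours.

28.75 hours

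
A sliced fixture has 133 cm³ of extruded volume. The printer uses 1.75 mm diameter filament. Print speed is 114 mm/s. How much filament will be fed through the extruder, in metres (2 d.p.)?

55.29 m

Filament cross-section = π × (1.75/2)² = 2.4053 mm².
L = 133000 mm³ / 2.4053 mm² = 55294.56 mm, i.e. 55.29 m.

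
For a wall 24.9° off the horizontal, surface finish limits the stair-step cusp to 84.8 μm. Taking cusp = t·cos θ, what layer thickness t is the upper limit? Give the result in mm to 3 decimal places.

0.093 mm

Layer height = cusp / cos(24.9°) = 0.0848 / 0.9070 = 0.093 mm.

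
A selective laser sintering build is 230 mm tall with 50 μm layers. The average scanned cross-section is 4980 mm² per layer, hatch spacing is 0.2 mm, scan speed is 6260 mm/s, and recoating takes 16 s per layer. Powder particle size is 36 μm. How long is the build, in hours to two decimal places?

25.53 hours

Layer count = ceil(230 / 0.05) = 4600.
Per-layer scan distance = 4980 / 0.2 = 24900 mm.
Scan time per layer = 24900 / 6260 = 3.9776 s.
Per-layer time = 3.9776 + 16 = 19.9776 s.
Total: 4600 × 19.9776 s = 91896.96 s → 25.53 hours.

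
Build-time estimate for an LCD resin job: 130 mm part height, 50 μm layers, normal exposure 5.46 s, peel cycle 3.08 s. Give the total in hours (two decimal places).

6.17 hours

Number of layers: 130 / 0.05 → 2600 (rounded up).
Cycle time = 5.46 + 3.08, so 8.54 s.
Total = 2600 × 8.54 = 22204 s = 6.17 hours.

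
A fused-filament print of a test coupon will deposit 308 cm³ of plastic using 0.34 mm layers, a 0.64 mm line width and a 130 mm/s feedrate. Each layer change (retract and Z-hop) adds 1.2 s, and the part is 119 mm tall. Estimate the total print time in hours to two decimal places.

3.14 hours

Bead cross-section = 0.34 × 0.64 = 0.2176 mm².
Path length: 308000 mm³ / 0.2176 mm² → 1415441.2 mm.
Print-move time: 1415441.2 / 130 → 10888 s.
Layers = ⌈119/0.34⌉ = 350.
Z-hop total = 350 × 1.2 = 420 s.
Altogether 10888 + 420 = 11308 s, i.e. 3.14 hours.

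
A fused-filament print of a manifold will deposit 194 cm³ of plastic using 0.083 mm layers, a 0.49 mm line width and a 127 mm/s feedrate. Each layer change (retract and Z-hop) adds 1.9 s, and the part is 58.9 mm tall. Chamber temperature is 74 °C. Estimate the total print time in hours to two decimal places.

Extrusion cross-section: 0.083 × 0.49 → 0.04067 mm².
Path length: 194000 mm³ / 0.04067 mm² → 4770100.8 mm.
Extrusion time = 4770100.8 / 127, so 37559.8 s.
Number of layers: 58.9 / 0.083 → 710 (rounded up).
Layer-change overhead = 710 × 1.9 = 1349 s.
Altogether 37559.8 + 1349 = 38908.8 s, i.e. 10.81 hours.

10.81 hours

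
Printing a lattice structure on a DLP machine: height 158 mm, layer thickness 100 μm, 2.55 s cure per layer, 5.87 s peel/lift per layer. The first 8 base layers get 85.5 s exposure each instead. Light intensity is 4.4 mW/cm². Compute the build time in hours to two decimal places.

3.88 hours

Layer count = ceil(158 / 0.1) = 1580.
Burn-in layers = 8 × (85.5 + 5.87) = 730.96 s.
Regular layers: 1572 × (2.55 + 5.87) → 13236.24 s.
Sum: 730.96 + 13236.24 = 13967.2 s → 3.88 hours.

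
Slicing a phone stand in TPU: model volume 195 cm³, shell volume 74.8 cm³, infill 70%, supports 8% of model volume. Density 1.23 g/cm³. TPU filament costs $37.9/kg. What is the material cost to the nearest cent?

Volume inside the shell = 195 − 74.8, so 120.2 cm³.
Deposited infill: 0.70 × 120.2 → 84.14 cm³.
Support = 0.08 × 195, so 15.6 cm³.
Total extruded = 74.8 + 84.14 + 15.6, so 174.54 cm³.
Mass: 174.54 × 1.23 → 214.6842 g.
Cost = 214.6842 g / 1000 × $37.9/kg = $8.14.

$8.14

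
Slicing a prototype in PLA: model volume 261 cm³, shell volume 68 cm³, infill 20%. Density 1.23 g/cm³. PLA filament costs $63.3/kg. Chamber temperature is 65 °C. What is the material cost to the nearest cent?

Interior volume = 261 − 68 = 193 cm³.
Deposited infill = 0.20 × 193, so 38.6 cm³.
Deposited volume = 68 + 38.6 = 106.6 cm³.
Mass = 106.6 × 1.23 = 131.118 g.
Cost = 131.118 g / 1000 × $63.3/kg = $8.30.

$8.30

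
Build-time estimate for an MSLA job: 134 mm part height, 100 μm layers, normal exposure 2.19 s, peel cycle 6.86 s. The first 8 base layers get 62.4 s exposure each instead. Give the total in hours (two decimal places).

Number of layers: 134 / 0.1 → 1340 (rounded up).
Bottom layers: 8 × (62.4 + 6.86) → 554.08 s.
Regular layers = 1332 × (2.19 + 6.86), so 12054.6 s.
Sum: 554.08 + 12054.6 = 12608.68 s → 3.50 hours.

3.50 hours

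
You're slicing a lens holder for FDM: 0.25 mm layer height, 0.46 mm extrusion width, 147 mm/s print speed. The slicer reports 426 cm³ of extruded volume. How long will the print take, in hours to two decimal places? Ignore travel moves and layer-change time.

Extrusion cross-section = 0.25 × 0.46, so 0.115 mm².
Total extruded path = 426000/0.115 = 3704347.8 mm.
Extrusion time = 3704347.8 / 147 = 25199.6 s.
25199.6 s = 7.00 hours.

7.00 hours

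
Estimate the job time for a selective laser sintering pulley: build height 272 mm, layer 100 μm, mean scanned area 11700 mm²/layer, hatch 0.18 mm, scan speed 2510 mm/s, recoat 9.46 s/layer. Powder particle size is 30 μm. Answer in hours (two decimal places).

26.71 hours

Layer count = ceil(272 / 0.1) = 2720.
Hatch length per layer = 11700 / 0.18 = 65000 mm.
Scan time per layer = 65000 / 2510 = 25.8964 s.
Layer cycle = 25.8964 + 9.46 = 35.3564 s.
Total: 2720 × 35.3564 s = 96169.408 s → 26.71 hours.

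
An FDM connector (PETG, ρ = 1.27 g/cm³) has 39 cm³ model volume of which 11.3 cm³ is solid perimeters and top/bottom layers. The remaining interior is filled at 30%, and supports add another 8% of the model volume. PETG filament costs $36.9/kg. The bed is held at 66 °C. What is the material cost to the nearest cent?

Infill region: 39 − 11.3 → 27.7 cm³.
Infill volume = 0.30 × 27.7 = 8.31 cm³.
Support = 0.08 × 39 = 3.12 cm³.
Total extruded = 11.3 + 8.31 + 3.12, so 22.73 cm³.
Mass: 22.73 × 1.27 → 28.8671 g.
Cost = 28.8671 g / 1000 × $36.9/kg = $1.07.

$1.07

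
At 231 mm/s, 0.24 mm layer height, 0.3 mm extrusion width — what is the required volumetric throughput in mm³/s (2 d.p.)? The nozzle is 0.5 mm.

A: 0.24 × 0.3 → 0.072 mm².
Q = v·A = 231 × 0.072 = 16.63 mm³/s.

16.63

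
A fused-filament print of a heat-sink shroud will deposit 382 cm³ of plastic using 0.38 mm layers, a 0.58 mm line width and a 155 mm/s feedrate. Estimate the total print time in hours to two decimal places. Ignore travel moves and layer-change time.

3.11 hours

Extrusion cross-section = 0.38 × 0.58, so 0.2204 mm².
Total extruded path = 382000/0.2204 = 1733212.3 mm.
Extrusion time: 1733212.3 / 155 → 11182 s.
11182 s = 3.11 hours.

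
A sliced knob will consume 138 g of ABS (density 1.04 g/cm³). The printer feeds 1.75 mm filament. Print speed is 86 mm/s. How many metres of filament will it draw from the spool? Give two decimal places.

55.17 m

Extruded volume: 138/1.04 = 132.6923 cm³ (132692.3 mm³).
A = π r² = π × 0.875² = 2.4053 mm².
L = V/A = 132692.3/2.4053 = 55166.63 mm → 55.17 m.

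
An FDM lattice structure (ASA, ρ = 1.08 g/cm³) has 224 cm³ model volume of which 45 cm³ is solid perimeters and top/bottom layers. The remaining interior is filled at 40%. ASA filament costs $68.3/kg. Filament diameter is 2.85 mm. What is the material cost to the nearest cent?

Infill region = 224 − 45 = 179 cm³.
Infill deposited: 0.40 × 179 → 71.6 cm³.
Total printed volume = 45 + 71.6, so 116.6 cm³.
Mass = 116.6 × 1.08, so 125.928 g.
At $68.3/kg: 125.928/1000 × 68.3 = $8.60.

$8.60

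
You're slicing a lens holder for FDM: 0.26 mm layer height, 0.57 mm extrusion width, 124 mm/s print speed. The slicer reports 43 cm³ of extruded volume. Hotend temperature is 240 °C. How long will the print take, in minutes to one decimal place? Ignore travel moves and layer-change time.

Bead cross-section = 0.26 × 0.57, so 0.1482 mm².
Total extruded path = 43000/0.1482 = 290148.4 mm.
Print-move time = 290148.4 / 124, so 2339.9 s.
Converting: 2339.9 s = 39.0 minutes.

39.0 minutes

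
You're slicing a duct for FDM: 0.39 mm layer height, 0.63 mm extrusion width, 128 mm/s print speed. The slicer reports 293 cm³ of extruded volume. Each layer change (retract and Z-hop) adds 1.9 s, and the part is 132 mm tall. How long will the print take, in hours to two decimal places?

Extrusion cross-section: 0.39 × 0.63 → 0.2457 mm².
Path length: 293000 mm³ / 0.2457 mm² → 1192511.2 mm.
Print-move time = 1192511.2 / 128, so 9316.5 s.
Layers = ⌈132/0.39⌉ = 339.
Z-hop total = 339 × 1.9, so 644.1 s.
Total = 9316.5 + 644.1 = 9960.6 s = 2.77 hours.

2.77 hours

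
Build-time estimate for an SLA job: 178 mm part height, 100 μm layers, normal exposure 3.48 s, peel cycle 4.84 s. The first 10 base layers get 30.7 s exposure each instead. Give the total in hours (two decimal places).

Number of layers: 178 / 0.1 → 1780 (rounded up).
Bottom layers = 10 × (30.7 + 4.84), so 355.4 s.
Normal layers = 1770 × (3.48 + 4.84), so 14726.4 s.
Sum: 355.4 + 14726.4 = 15081.8 s → 4.19 hours.

4.19 hours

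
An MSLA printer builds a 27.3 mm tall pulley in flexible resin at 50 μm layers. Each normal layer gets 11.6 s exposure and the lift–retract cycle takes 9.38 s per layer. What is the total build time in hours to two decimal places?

Layers = ⌈27.3/0.05⌉ = 546.
Cycle time = 11.6 + 9.38 = 20.98 s.
Build time: 546 × 20.98 s = 11455.08 s, i.e. 3.18 hours.

3.18 hours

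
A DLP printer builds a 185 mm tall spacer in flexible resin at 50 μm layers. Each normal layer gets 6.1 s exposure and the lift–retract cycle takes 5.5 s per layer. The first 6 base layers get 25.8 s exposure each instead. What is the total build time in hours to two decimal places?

11.96 hours

Number of layers: 185 / 0.05 → 3700 (rounded up).
Bottom layers: 6 × (25.8 + 5.5) → 187.8 s.
Regular layers: 3694 × (6.1 + 5.5) → 42850.4 s.
Total = 187.8 + 42850.4 = 43038.2 s = 11.96 hours.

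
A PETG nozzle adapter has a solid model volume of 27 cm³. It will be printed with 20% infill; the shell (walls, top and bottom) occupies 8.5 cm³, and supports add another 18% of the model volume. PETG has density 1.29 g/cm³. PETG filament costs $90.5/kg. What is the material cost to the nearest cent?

$1.99

Infill region = 27 − 8.5 = 18.5 cm³.
Infill deposited: 0.20 × 18.5 → 3.7 cm³.
Support: 0.18 × 27 → 4.86 cm³.
Deposited volume: 8.5 + 3.7 + 4.86 → 17.06 cm³.
Mass = 17.06 × 1.29 = 22.0074 g.
Cost = 22.0074 g / 1000 × $90.5/kg = $1.99.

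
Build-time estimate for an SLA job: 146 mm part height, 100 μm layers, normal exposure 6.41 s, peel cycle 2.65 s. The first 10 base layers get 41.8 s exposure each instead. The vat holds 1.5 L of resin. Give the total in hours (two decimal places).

Number of layers: 146 / 0.1 → 1460 (rounded up).
Burn-in layers = 10 × (41.8 + 2.65) = 444.5 s.
Normal layers = 1450 × (6.41 + 2.65), so 13137 s.
Sum: 444.5 + 13137 = 13581.5 s → 3.77 hours.

3.77 hours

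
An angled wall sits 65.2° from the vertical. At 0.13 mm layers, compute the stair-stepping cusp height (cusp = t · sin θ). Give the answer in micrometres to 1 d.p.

118.0 μm

h_c = t·sin θ = 0.13 × 0.9078 = 0.118014 mm (118.0 μm).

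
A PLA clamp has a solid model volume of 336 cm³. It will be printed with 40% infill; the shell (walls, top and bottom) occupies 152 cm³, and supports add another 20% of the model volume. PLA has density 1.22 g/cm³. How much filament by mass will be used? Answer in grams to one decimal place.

Interior volume = 336 − 152, so 184 cm³.
Infill deposited = 0.40 × 184 = 73.6 cm³.
Support = 0.20 × 336, so 67.2 cm³.
Total extruded: 152 + 73.6 + 67.2 → 292.8 cm³.
Mass = 292.8 × 1.22, so 357.216 g.

357.2 g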